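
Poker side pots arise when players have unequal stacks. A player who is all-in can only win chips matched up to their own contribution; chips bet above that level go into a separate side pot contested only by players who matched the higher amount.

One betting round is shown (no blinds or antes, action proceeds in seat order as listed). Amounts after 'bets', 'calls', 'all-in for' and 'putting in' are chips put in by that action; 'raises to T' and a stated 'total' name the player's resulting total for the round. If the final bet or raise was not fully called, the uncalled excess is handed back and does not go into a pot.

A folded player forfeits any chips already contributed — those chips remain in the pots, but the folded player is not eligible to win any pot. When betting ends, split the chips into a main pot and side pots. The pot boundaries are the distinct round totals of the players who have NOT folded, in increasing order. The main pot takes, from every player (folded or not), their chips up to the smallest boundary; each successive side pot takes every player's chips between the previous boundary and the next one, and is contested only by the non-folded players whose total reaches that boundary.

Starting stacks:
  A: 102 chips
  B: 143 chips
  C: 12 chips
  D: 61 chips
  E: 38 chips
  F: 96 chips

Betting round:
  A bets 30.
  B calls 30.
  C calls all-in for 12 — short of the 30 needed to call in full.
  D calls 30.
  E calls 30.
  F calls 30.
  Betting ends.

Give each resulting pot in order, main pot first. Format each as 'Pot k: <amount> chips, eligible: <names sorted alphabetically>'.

Pot 1: 72 chips, eligible: A, B, C, D, E, F
Pot 2: 90 chips, eligible: A, B, D, E, F

Derivation:
Contributions: A=30, B=30, C=12, D=30, E=30, F=30
Pot levels (distinct totals of non-folded players): 12, 30
Layer 1-12: 12 each from A, B, C, D, E, F = 12*6 = 72 chips; eligible A, B, C, D, E, F
Layer 13-30: 18 each from A, B, D, E, F = 18*5 = 90 chips; eligible A, B, D, E, F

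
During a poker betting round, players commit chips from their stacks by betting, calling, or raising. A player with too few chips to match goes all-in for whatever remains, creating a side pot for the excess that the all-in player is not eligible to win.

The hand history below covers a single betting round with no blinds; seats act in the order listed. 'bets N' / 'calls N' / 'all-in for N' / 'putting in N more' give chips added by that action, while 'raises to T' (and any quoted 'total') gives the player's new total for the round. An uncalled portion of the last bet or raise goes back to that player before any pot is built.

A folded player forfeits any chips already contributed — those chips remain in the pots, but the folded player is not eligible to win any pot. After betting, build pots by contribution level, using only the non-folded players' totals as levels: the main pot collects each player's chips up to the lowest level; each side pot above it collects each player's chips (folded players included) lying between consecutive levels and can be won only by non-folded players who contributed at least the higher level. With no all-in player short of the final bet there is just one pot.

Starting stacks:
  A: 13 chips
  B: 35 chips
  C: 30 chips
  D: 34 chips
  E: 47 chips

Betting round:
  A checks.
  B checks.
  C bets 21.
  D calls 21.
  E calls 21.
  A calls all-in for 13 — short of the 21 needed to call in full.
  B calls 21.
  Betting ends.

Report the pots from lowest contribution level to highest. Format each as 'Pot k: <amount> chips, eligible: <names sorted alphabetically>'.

Pot 1: 65 chips, eligible: A, B, C, D, E
Pot 2: 32 chips, eligible: B, C, D, E

Derivation:
Contributions: A=13, B=21, C=21, D=21, E=21
Pot levels (distinct totals of non-folded players): 13, 21
Layer 1-13: 13 each from A, B, C, D, E = 13*5 = 65 chips; eligible A, B, C, D, E
Layer 14-21: 8 each from B, C, D, E = 8*4 = 32 chips; eligible B, C, D, E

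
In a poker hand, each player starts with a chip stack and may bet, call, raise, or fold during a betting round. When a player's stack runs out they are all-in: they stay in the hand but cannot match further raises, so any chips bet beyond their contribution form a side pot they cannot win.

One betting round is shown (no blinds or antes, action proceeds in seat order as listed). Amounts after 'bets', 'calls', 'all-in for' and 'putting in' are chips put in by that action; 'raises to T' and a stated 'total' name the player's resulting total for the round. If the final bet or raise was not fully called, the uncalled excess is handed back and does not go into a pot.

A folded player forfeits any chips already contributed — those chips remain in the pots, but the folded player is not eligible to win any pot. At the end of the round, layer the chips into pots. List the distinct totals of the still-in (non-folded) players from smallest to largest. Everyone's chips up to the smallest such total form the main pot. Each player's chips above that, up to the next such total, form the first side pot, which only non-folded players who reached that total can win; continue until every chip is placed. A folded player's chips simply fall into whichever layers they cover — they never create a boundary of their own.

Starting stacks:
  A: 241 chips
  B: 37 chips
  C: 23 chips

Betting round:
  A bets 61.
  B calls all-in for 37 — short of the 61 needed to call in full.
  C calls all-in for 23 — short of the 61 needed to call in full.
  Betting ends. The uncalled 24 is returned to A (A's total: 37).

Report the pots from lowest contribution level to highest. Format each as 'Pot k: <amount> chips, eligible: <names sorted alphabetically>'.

Contributions (after 24 returned to A): A=37, B=37, C=23
Pot levels (distinct totals of non-folded players): 23, 37
Layer 1-23: 23 each from A, B, C = 23*3 = 69 chips; eligible A, B, C
Layer 24-37: 14 each from A, B = 14*2 = 28 chips; eligible A, B

Pot 1: 69 chips, eligible: A, B, C
Pot 2: 28 chips, eligible: A, B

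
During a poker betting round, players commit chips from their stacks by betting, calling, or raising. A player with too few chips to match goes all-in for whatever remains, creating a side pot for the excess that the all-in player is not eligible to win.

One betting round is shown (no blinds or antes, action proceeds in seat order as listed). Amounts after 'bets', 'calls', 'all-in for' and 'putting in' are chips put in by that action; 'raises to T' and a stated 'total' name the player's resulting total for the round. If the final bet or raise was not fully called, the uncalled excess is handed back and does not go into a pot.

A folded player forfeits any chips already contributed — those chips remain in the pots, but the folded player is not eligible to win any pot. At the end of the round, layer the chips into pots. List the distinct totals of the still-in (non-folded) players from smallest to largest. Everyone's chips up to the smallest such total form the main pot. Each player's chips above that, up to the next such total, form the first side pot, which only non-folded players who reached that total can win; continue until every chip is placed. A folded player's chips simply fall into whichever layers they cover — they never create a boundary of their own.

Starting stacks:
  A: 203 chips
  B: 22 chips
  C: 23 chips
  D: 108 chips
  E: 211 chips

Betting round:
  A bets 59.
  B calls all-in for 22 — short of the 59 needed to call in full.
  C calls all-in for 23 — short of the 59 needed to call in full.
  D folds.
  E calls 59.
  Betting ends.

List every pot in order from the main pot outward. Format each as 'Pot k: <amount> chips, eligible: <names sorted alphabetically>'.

Contributions: A=59, B=22, C=23, E=59
Folded: D
Pot levels (distinct totals of non-folded players): 22, 23, 59
Layer 1-22: 22 each from A, B, C, E = 22*4 = 88 chips; eligible A, B, C, E
Layer 23-23: 1 each from A, C, E = 1*3 = 3 chips; eligible A, C, E
Layer 24-59: 36 each from A, E = 36*2 = 72 chips; eligible A, E

Pot 1: 88 chips, eligible: A, B, C, E
Pot 2: 3 chips, eligible: A, C, E
Pot 3: 72 chips, eligible: A, E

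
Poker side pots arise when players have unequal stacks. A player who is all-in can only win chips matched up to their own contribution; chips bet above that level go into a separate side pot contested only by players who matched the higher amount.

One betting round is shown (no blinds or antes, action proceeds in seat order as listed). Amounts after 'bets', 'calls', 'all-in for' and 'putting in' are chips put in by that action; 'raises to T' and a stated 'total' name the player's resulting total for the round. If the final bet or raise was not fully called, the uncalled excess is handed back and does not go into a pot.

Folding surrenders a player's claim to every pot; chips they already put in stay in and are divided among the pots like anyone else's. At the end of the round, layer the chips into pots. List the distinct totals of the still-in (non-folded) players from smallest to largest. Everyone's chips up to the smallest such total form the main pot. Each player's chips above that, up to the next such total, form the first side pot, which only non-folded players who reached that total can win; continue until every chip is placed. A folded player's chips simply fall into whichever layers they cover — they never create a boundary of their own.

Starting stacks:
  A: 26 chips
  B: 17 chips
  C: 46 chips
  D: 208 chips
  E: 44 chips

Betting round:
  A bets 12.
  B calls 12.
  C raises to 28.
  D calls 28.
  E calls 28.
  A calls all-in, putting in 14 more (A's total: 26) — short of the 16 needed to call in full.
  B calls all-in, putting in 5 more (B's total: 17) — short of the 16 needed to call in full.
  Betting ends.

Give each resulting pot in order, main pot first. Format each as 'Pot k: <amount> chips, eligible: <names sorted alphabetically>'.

Pot 1: 85 chips, eligible: A, B, C, D, E
Pot 2: 36 chips, eligible: A, C, D, E
Pot 3: 6 chips, eligible: C, D, E

Derivation:
Contributions: A=26, B=17, C=28, D=28, E=28
Pot levels (distinct totals of non-folded players): 17, 26, 28
Layer 1-17: 17 each from A, B, C, D, E = 17*5 = 85 chips; eligible A, B, C, D, E
Layer 18-26: 9 each from A, C, D, E = 9*4 = 36 chips; eligible A, C, D, E
Layer 27-28: 2 each from C, D, E = 2*3 = 6 chips; eligible C, D, E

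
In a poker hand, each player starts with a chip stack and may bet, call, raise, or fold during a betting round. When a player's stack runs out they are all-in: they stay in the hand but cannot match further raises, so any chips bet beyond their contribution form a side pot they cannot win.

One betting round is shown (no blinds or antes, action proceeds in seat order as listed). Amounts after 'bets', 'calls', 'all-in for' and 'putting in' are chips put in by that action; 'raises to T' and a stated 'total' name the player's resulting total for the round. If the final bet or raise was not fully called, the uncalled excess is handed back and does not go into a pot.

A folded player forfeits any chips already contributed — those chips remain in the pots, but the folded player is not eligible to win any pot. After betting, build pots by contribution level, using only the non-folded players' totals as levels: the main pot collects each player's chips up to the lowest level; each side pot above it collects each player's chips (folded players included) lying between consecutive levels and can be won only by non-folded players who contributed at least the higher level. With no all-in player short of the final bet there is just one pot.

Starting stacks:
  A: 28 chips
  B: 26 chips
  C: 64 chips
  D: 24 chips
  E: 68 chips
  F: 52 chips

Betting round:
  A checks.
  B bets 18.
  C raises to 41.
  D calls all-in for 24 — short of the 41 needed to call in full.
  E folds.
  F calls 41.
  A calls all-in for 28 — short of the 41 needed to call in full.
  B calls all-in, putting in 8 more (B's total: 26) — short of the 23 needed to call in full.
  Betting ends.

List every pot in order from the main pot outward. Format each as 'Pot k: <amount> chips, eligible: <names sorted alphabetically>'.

Pot 1: 120 chips, eligible: A, B, C, D, F
Pot 2: 8 chips, eligible: A, B, C, F
Pot 3: 6 chips, eligible: A, C, F
Pot 4: 26 chips, eligible: C, F

Derivation:
Contributions: A=28, B=26, C=41, D=24, F=41
Folded: E
Pot levels (distinct totals of non-folded players): 24, 26, 28, 41
Layer 1-24: 24 each from A, B, C, D, F = 24*5 = 120 chips; eligible A, B, C, D, F
Layer 25-26: 2 each from A, B, C, F = 2*4 = 8 chips; eligible A, B, C, F
Layer 27-28: 2 each from A, C, F = 2*3 = 6 chips; eligible A, C, F
Layer 29-41: 13 each from C, F = 13*2 = 26 chips; eligible C, F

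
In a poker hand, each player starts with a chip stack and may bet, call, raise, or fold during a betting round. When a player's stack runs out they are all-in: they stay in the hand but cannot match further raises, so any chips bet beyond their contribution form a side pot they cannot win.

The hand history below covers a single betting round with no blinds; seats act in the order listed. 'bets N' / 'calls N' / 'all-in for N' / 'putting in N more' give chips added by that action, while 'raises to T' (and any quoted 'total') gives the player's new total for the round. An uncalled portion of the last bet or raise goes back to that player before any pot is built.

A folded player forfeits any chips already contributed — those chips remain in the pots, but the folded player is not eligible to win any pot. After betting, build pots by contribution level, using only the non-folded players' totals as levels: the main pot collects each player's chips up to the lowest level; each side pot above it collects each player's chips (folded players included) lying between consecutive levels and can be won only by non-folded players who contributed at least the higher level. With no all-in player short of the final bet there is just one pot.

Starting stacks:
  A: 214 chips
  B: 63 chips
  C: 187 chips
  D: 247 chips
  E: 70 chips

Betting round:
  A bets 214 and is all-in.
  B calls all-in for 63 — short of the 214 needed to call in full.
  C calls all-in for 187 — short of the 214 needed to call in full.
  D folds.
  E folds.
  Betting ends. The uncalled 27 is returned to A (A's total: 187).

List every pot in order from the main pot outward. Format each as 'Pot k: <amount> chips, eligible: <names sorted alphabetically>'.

Pot 1: 189 chips, eligible: A, B, C
Pot 2: 248 chips, eligible: A, C

Derivation:
Contributions (after 27 returned to A): A=187, B=63, C=187
Folded: D, E
Pot levels (distinct totals of non-folded players): 63, 187
Layer 1-63: 63 each from A, B, C = 63*3 = 189 chips; eligible A, B, C
Layer 64-187: 124 each from A, C = 124*2 = 248 chips; eligible A, C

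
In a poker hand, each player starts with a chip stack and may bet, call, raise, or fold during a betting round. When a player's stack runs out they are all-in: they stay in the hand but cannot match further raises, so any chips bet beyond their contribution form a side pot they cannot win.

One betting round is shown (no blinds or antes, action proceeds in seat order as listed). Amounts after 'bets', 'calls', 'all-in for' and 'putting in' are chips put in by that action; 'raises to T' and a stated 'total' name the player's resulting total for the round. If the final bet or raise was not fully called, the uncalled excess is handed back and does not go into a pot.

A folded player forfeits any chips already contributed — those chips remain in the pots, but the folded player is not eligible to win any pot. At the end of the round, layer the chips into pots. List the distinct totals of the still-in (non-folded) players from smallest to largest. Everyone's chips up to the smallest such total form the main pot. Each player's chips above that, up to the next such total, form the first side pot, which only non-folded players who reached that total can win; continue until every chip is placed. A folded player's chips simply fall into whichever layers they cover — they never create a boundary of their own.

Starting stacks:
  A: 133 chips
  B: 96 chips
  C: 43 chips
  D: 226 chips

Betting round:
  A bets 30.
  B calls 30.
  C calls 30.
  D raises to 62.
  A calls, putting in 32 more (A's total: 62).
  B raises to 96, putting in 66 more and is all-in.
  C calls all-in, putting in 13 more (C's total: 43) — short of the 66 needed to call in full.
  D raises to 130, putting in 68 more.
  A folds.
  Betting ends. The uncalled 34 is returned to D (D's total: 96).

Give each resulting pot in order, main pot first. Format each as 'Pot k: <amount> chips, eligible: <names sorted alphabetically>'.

Contributions (after 34 returned to D): A=62, B=96, C=43, D=96
Folded: A
Pot levels (distinct totals of non-folded players): 43, 96
Layer 1-43: 43 each from A, B, C, D = 43*4 = 172 chips; eligible B, C, D
Layer 44-96: A 19 + B 53 + D 53 = 125 chips; eligible B, D

Pot 1: 172 chips, eligible: B, C, D
Pot 2: 125 chips, eligible: B, D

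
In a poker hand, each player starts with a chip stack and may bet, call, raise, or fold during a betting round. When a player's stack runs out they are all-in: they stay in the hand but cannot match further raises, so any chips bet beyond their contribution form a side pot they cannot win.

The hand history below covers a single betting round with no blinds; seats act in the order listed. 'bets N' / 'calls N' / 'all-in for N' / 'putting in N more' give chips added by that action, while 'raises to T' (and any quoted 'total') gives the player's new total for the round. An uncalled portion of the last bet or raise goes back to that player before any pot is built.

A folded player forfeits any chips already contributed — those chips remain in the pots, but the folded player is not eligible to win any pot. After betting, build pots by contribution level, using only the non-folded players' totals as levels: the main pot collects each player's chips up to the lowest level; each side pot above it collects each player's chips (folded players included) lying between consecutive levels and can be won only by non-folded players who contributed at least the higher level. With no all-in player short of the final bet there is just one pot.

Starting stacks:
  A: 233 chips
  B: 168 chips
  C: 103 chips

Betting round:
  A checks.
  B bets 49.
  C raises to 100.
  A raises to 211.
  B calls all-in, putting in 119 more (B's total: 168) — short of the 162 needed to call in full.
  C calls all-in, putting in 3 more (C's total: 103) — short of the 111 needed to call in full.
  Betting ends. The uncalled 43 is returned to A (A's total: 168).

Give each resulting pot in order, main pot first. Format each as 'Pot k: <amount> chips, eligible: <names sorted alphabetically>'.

Pot 1: 309 chips, eligible: A, B, C
Pot 2: 130 chips, eligible: A, B

Derivation:
Contributions (after 43 returned to A): A=168, B=168, C=103
Pot levels (distinct totals of non-folded players): 103, 168
Layer 1-103: 103 each from A, B, C = 103*3 = 309 chips; eligible A, B, C
Layer 104-168: 65 each from A, B = 65*2 = 130 chips; eligible A, B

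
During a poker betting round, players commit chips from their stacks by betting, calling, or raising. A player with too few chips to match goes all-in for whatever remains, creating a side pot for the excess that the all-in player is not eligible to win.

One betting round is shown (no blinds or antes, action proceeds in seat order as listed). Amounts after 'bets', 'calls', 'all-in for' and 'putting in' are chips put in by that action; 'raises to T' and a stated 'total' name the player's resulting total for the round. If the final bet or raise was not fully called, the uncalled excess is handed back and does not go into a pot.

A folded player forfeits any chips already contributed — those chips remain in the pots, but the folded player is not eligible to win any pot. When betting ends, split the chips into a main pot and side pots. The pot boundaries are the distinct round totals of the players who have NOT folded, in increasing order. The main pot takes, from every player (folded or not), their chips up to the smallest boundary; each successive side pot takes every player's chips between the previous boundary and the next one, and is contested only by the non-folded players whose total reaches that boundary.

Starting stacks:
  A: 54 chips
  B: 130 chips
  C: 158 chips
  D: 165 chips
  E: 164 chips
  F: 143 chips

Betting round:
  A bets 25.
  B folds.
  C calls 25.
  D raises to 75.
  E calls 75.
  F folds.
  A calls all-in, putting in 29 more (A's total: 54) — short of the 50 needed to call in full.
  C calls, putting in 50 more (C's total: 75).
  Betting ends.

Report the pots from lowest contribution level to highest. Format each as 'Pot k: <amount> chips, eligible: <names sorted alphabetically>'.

Pot 1: 216 chips, eligible: A, C, D, E
Pot 2: 63 chips, eligible: C, D, E

Derivation:
Contributions: A=54, C=75, D=75, E=75
Folded: B, F
Pot levels (distinct totals of non-folded players): 54, 75
Layer 1-54: 54 each from A, C, D, E = 54*4 = 216 chips; eligible A, C, D, E
Layer 55-75: 21 each from C, D, E = 21*3 = 63 chips; eligible C, D, E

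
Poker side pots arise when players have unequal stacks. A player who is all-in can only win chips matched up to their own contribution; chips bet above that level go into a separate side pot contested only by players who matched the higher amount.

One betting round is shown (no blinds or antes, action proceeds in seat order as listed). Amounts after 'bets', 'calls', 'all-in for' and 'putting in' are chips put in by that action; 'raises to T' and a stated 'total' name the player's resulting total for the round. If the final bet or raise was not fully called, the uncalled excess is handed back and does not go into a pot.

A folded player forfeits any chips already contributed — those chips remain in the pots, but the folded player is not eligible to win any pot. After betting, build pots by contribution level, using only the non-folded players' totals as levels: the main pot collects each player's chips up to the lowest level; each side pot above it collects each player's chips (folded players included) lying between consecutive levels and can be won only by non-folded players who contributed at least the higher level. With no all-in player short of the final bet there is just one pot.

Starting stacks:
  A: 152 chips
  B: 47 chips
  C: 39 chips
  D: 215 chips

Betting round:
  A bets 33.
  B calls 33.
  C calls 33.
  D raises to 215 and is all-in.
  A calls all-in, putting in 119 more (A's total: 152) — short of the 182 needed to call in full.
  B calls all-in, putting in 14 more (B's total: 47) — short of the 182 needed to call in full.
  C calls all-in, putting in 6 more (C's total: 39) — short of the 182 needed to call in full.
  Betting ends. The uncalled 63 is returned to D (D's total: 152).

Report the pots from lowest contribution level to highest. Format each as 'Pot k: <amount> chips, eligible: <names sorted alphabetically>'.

Contributions (after 63 returned to D): A=152, B=47, C=39, D=152
Pot levels (distinct totals of non-folded players): 39, 47, 152
Layer 1-39: 39 each from A, B, C, D = 39*4 = 156 chips; eligible A, B, C, D
Layer 40-47: 8 each from A, B, D = 8*3 = 24 chips; eligible A, B, D
Layer 48-152: 105 each from A, D = 105*2 = 210 chips; eligible A, D

Pot 1: 156 chips, eligible: A, B, C, D
Pot 2: 24 chips, eligible: A, B, D
Pot 3: 210 chips, eligible: A, D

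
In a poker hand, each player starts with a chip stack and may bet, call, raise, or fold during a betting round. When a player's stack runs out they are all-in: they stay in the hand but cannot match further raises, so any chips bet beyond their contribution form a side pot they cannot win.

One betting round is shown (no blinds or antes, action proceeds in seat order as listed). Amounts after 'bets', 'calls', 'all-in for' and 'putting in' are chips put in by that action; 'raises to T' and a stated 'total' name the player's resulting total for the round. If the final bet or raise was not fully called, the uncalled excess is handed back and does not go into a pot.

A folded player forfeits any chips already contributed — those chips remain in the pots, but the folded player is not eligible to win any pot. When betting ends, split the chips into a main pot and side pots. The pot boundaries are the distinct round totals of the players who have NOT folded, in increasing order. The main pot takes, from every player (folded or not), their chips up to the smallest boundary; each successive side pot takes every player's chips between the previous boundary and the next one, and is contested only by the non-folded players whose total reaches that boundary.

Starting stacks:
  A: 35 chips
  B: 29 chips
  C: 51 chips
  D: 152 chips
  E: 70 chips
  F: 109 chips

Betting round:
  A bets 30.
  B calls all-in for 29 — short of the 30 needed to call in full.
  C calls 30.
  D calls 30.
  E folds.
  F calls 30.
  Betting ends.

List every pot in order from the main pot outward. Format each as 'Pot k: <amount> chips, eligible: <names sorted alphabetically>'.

Contributions: A=30, B=29, C=30, D=30, F=30
Folded: E
Pot levels (distinct totals of non-folded players): 29, 30
Layer 1-29: 29 each from A, B, C, D, F = 29*5 = 145 chips; eligible A, B, C, D, F
Layer 30-30: 1 each from A, C, D, F = 1*4 = 4 chips; eligible A, C, D, F

Pot 1: 145 chips, eligible: A, B, C, D, F
Pot 2: 4 chips, eligible: A, C, D, F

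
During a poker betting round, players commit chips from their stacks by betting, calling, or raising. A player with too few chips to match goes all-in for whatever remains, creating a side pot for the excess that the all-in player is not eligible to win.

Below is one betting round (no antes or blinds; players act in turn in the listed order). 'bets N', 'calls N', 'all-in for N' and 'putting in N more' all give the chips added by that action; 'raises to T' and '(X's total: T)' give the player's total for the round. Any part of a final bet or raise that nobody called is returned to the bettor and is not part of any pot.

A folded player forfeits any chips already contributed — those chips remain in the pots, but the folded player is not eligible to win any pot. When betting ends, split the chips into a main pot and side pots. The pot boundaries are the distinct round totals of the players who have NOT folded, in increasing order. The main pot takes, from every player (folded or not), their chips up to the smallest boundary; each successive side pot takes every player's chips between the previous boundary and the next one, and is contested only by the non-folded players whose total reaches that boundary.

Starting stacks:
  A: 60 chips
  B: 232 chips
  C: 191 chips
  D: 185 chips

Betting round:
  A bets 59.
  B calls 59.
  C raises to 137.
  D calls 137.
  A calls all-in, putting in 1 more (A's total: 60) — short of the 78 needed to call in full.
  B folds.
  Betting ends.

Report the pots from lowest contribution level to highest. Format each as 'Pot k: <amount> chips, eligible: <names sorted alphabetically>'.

Contributions: A=60, B=59, C=137, D=137
Folded: B
Pot levels (distinct totals of non-folded players): 60, 137
Layer 1-60: A 60 + B 59 + C 60 + D 60 = 239 chips; eligible A, C, D
Layer 61-137: 77 each from C, D = 77*2 = 154 chips; eligible C, D

Pot 1: 239 chips, eligible: A, C, D
Pot 2: 154 chips, eligible: C, D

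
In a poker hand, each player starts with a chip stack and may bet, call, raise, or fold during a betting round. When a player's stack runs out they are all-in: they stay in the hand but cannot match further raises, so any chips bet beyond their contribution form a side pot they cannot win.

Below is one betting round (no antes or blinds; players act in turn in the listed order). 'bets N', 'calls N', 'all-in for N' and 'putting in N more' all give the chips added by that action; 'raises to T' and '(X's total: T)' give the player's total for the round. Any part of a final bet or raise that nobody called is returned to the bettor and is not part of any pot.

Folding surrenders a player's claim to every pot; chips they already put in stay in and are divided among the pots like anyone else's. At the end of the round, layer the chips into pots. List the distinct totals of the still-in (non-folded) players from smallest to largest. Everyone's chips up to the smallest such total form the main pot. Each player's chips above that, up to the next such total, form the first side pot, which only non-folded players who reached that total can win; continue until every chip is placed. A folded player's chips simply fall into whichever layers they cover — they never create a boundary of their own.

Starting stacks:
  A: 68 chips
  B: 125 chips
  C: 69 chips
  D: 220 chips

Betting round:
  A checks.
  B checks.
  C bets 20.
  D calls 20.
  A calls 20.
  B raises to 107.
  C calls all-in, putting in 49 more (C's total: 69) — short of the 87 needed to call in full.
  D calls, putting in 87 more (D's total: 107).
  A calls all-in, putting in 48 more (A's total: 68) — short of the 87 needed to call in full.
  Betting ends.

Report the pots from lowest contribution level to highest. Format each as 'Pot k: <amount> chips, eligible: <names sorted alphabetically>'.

Pot 1: 272 chips, eligible: A, B, C, D
Pot 2: 3 chips, eligible: B, C, D
Pot 3: 76 chips, eligible: B, D

Derivation:
Contributions: A=68, B=107, C=69, D=107
Pot levels (distinct totals of non-folded players): 68, 69, 107
Layer 1-68: 68 each from A, B, C, D = 68*4 = 272 chips; eligible A, B, C, D
Layer 69-69: 1 each from B, C, D = 1*3 = 3 chips; eligible B, C, D
Layer 70-107: 38 each from B, D = 38*2 = 76 chips; eligible B, D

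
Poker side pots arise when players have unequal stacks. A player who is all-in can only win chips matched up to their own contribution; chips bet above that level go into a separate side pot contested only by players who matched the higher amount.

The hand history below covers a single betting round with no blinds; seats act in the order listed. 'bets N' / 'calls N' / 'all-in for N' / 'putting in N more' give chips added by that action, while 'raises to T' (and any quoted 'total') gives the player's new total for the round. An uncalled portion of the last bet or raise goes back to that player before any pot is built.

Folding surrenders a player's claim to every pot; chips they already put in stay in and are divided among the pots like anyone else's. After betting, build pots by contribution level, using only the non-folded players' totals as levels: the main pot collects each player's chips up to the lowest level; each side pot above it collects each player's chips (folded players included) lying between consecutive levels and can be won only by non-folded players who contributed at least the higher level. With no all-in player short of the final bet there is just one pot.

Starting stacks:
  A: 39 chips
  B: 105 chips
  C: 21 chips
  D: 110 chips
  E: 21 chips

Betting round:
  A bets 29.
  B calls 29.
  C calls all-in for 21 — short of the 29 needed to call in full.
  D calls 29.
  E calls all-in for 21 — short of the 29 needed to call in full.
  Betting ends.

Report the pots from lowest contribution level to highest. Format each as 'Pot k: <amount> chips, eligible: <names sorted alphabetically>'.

Pot 1: 105 chips, eligible: A, B, C, D, E
Pot 2: 24 chips, eligible: A, B, D

Derivation:
Contributions: A=29, B=29, C=21, D=29, E=21
Pot levels (distinct totals of non-folded players): 21, 29
Layer 1-21: 21 each from A, B, C, D, E = 21*5 = 105 chips; eligible A, B, C, D, E
Layer 22-29: 8 each from A, B, D = 8*3 = 24 chips; eligible A, B, D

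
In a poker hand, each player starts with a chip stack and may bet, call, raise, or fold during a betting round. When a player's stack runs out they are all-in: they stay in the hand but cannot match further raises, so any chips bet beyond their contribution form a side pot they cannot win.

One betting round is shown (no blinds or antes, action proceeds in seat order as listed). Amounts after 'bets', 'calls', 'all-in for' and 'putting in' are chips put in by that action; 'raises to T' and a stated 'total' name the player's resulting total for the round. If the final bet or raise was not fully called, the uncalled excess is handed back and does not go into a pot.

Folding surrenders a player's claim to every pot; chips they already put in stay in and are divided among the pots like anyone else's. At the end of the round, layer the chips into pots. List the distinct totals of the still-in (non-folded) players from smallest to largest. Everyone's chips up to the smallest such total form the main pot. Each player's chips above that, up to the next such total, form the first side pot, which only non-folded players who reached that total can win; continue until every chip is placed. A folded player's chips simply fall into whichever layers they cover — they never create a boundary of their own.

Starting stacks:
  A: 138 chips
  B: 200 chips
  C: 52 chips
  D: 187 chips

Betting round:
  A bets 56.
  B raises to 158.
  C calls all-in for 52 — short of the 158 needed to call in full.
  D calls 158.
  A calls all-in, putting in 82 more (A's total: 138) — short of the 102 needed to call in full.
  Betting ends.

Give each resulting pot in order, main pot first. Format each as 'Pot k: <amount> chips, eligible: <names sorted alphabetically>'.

Pot 1: 208 chips, eligible: A, B, C, D
Pot 2: 258 chips, eligible: A, B, D
Pot 3: 40 chips, eligible: B, D

Derivation:
Contributions: A=138, B=158, C=52, D=158
Pot levels (distinct totals of non-folded players): 52, 138, 158
Layer 1-52: 52 each from A, B, C, D = 52*4 = 208 chips; eligible A, B, C, D
Layer 53-138: 86 each from A, B, D = 86*3 = 258 chips; eligible A, B, D
Layer 139-158: 20 each from B, D = 20*2 = 40 chips; eligible B, D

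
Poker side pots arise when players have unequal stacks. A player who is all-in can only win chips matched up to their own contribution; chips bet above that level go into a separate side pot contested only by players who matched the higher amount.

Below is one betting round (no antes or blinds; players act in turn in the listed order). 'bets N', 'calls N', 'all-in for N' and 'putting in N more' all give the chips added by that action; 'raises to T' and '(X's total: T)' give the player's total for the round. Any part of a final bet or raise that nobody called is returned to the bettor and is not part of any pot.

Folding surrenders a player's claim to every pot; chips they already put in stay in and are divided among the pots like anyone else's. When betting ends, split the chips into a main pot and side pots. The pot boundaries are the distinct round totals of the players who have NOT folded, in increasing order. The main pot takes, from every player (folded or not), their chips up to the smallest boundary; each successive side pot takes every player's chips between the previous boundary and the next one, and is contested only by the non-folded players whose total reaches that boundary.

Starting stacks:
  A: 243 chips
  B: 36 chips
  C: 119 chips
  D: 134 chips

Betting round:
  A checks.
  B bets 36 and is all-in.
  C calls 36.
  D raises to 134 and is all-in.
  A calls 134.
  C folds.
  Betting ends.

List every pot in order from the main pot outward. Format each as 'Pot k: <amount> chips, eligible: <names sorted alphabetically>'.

Contributions: A=134, B=36, C=36, D=134
Folded: C
Pot levels (distinct totals of non-folded players): 36, 134
Layer 1-36: 36 each from A, B, C, D = 36*4 = 144 chips; eligible A, B, D
Layer 37-134: 98 each from A, D = 98*2 = 196 chips; eligible A, D

Pot 1: 144 chips, eligible: A, B, D
Pot 2: 196 chips, eligible: A, D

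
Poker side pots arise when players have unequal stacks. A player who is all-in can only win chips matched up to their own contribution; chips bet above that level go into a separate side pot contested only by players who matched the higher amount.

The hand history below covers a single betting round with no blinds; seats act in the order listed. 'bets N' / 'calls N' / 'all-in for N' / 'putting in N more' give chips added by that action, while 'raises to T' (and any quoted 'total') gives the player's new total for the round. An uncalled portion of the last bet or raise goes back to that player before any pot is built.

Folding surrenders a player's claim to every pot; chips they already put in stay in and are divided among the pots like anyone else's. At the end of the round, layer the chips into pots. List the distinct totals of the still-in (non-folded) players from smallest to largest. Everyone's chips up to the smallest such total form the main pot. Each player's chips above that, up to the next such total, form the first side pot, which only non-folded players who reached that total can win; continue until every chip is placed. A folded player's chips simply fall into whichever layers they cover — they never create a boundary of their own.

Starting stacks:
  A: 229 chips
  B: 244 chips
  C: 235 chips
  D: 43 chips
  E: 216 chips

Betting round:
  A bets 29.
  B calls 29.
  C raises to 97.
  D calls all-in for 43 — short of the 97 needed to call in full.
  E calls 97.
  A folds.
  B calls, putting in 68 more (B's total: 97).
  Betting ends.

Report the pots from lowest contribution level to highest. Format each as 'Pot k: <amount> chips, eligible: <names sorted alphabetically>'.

Pot 1: 201 chips, eligible: B, C, D, E
Pot 2: 162 chips, eligible: B, C, E

Derivation:
Contributions: A=29, B=97, C=97, D=43, E=97
Folded: A
Pot levels (distinct totals of non-folded players): 43, 97
Layer 1-43: A 29 + B 43 + C 43 + D 43 + E 43 = 201 chips; eligible B, C, D, E
Layer 44-97: 54 each from B, C, E = 54*3 = 162 chips; eligible B, C, E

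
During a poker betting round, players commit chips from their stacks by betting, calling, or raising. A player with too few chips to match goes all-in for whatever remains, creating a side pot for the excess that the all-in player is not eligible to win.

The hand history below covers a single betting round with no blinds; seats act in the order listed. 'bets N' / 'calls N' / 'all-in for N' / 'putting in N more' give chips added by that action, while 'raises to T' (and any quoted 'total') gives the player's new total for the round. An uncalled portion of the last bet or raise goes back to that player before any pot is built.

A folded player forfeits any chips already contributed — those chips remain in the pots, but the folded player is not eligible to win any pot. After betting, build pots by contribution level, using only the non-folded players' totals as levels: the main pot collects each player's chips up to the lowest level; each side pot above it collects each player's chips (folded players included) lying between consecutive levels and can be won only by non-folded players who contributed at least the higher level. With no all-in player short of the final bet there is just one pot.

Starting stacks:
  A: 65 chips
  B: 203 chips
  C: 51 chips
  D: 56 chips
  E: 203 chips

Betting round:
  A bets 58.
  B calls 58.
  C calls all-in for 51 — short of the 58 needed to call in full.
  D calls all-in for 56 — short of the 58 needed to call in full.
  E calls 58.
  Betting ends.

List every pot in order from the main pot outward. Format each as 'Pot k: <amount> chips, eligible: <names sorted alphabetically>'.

Contributions: A=58, B=58, C=51, D=56, E=58
Pot levels (distinct totals of non-folded players): 51, 56, 58
Layer 1-51: 51 each from A, B, C, D, E = 51*5 = 255 chips; eligible A, B, C, D, E
Layer 52-56: 5 each from A, B, D, E = 5*4 = 20 chips; eligible A, B, D, E
Layer 57-58: 2 each from A, B, E = 2*3 = 6 chips; eligible A, B, E

Pot 1: 255 chips, eligible: A, B, C, D, E
Pot 2: 20 chips, eligible: A, B, D, E
Pot 3: 6 chips, eligible: A, B, E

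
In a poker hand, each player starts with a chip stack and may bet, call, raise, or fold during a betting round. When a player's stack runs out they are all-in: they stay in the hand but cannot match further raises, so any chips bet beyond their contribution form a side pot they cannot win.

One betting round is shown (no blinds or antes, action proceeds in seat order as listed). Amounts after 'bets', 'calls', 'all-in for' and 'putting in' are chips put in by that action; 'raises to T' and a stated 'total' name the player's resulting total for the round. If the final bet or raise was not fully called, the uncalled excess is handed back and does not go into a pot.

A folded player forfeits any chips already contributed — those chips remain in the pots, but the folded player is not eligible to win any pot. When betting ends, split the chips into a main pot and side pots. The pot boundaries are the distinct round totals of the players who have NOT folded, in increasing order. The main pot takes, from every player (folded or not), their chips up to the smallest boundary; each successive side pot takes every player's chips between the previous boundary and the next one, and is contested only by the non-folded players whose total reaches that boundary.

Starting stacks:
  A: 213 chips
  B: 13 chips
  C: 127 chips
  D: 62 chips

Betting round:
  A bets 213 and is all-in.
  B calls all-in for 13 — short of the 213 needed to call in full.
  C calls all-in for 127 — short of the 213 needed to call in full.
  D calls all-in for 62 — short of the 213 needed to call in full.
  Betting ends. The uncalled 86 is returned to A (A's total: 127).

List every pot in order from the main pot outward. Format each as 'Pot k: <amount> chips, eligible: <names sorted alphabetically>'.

Pot 1: 52 chips, eligible: A, B, C, D
Pot 2: 147 chips, eligible: A, C, D
Pot 3: 130 chips, eligible: A, C

Derivation:
Contributions (after 86 returned to A): A=127, B=13, C=127, D=62
Pot levels (distinct totals of non-folded players): 13, 62, 127
Layer 1-13: 13 each from A, B, C, D = 13*4 = 52 chips; eligible A, B, C, D
Layer 14-62: 49 each from A, C, D = 49*3 = 147 chips; eligible A, C, D
Layer 63-127: 65 each from A, C = 65*2 = 130 chips; eligible A, C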